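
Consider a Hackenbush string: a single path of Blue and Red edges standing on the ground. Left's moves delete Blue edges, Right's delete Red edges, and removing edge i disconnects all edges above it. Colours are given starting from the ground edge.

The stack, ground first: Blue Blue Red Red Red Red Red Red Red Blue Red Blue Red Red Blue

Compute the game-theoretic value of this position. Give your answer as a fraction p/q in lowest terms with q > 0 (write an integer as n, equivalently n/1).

8275/8192

1 of 15 · B · max L 0 · min R +∞ so 1
2 of 15 · BB · max L 1 · min R +∞ so 2
3 of 15 · BBR · max L 1 · min R 2 so 3/2
4 of 15 · BBRR · max L 1 · min R 3/2 so 5/4
5 of 15 · BBRRR · max L 1 · min R 5/4 so 9/8
6 of 15 · BBRRRR · max L 1 · min R 9/8 so 17/16
7 of 15 · BBRRRRR · max L 1 · min R 17/16 so 33/32
8 of 15 · BBRRRRRR · max L 1 · min R 33/32 so 65/64
9 of 15 · BBRRRRRRR · max L 1 · min R 65/64 so 129/128
10 of 15 · BBRRRRRRRB · max L 129/128 · min R 65/64 so 259/256
11 of 15 · BBRRRRRRRBR · max L 129/128 · min R 259/256 so 517/512
12 of 15 · BBRRRRRRRBRB · max L 517/512 · min R 259/256 so 1035/1024
13 of 15 · BBRRRRRRRBRBR · max L 517/512 · min R 1035/1024 so 2069/2048
14 of 15 · BBRRRRRRRBRBRR · max L 517/512 · min R 2069/2048 so 4137/4096
15 of 15 · BBRRRRRRRBRBRRB · max L 4137/4096 · min R 2069/2048 so 8275/8192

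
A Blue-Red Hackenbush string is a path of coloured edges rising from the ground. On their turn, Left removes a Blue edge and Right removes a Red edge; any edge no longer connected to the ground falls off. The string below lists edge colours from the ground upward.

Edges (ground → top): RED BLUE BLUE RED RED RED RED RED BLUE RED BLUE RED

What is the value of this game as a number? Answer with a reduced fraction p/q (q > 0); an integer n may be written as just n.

Prefix values for RED BLUE BLUE RED RED RED RED RED BLUE RED BLUE RED via {L|R} + simplicity:
edge 1 of 12 (RED): { · | 0 } → -1
edge 2 of 12 (BLUE): { -1 | 0 } → -1/2
edge 3 of 12 (BLUE): { -1, -1/2 | 0 } → -1/4
edge 4 of 12 (RED): { -1, -1/2 | -1/4, 0 } → -3/8
edge 5 of 12 (RED): { -1, -1/2 | -3/8, -1/4, 0 } → -7/16
edge 6 of 12 (RED): { -1, -1/2 | -7/16, -3/8, -1/4, 0 } → -15/32
edge 7 of 12 (RED): { -1, -1/2 | -15/32, -7/16, -3/8, -1/4, 0 } → -31/64
edge 8 of 12 (RED): { -1, -1/2 | -31/64, -15/32, -7/16, -3/8, -1/4, 0 } → -63/128
edge 9 of 12 (BLUE): { -1, -1/2, -63/128 | -31/64, -15/32, -7/16, -3/8, -1/4, 0 } → -125/256
edge 10 of 12 (RED): { -1, -1/2, -63/128 | -125/256, -31/64, -15/32, -7/16, -3/8, -1/4, 0 } → -251/512
edge 11 of 12 (BLUE): { -1, -1/2, -63/128, -251/512 | -125/256, -31/64, -15/32, -7/16, -3/8, -1/4, 0 } → -501/1024
edge 12 of 12 (RED): { -1, -1/2, -63/128, -251/512 | -501/1024, -125/256, -31/64, -15/32, -7/16, -3/8, -1/4, 0 } → -1003/2048

-1003/2048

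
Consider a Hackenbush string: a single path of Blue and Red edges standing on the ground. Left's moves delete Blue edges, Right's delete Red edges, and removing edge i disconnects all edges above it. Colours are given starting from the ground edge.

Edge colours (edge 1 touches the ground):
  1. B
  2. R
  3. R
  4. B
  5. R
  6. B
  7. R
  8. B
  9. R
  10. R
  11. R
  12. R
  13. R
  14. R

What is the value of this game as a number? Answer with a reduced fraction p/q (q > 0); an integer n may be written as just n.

2689/8192

step 1: add B to get B; options L={ 0 } R={ ∅ } => 1
step 2: add R to get BR; options L={ 0 } R={ 1 } => 1/2
step 3: add R to get BRR; options L={ 0 } R={ 1/2,1 } => 1/4
step 4: add B to get BRRB; options L={ 0,1/4 } R={ 1/2,1 } => 3/8
step 5: add R to get BRRBR; options L={ 0,1/4 } R={ 3/8,1/2,1 } => 5/16
step 6: add B to get BRRBRB; options L={ 0,1/4,5/16 } R={ 3/8,1/2,1 } => 11/32
step 7: add R to get BRRBRBR; options L={ 0,1/4,5/16 } R={ 11/32,3/8,1/2,1 } => 21/64
step 8: add B to get BRRBRBRB; options L={ 0,1/4,5/16,21/64 } R={ 11/32,3/8,1/2,1 } => 43/128
step 9: add R to get BRRBRBRBR; options L={ 0,1/4,5/16,21/64 } R={ 43/128,11/32,3/8,1/2,1 } => 85/256
step 10: add R to get BRRBRBRBRR; options L={ 0,1/4,5/16,21/64 } R={ 85/256,43/128,11/32,3/8,1/2,1 } => 169/512
step 11: add R to get BRRBRBRBRRR; options L={ 0,1/4,5/16,21/64 } R={ 169/512,85/256,43/128,11/32,3/8,1/2,1 } => 337/1024
step 12: add R to get BRRBRBRBRRRR; options L={ 0,1/4,5/16,21/64 } R={ 337/1024,169/512,85/256,43/128,11/32,3/8,1/2,1 } => 673/2048
step 13: add R to get BRRBRBRBRRRRR; options L={ 0,1/4,5/16,21/64 } R={ 673/2048,337/1024,169/512,85/256,43/128,11/32,3/8,1/2,1 } => 1345/4096
step 14: add R to get BRRBRBRBRRRRRR; options L={ 0,1/4,5/16,21/64 } R={ 1345/4096,673/2048,337/1024,169/512,85/256,43/128,11/32,3/8,1/2,1 } => 2689/8192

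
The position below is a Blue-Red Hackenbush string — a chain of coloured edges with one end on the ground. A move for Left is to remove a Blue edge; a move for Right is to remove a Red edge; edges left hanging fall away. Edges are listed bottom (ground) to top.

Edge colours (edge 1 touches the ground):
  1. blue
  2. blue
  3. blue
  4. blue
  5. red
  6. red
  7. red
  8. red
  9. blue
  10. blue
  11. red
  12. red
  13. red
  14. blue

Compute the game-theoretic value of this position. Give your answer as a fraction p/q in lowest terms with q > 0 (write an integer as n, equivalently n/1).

edge 1 of 14 (blue): { 0 | ∅ } ⇒ 1
edge 2 of 14 (blue): { 0; 1 | ∅ } ⇒ 2
edge 3 of 14 (blue): { 0; 1; 2 | ∅ } ⇒ 3
edge 4 of 14 (blue): { 0; 1; 2; 3 | ∅ } ⇒ 4
edge 5 of 14 (red): { 0; 1; 2; 3 | 4 } ⇒ 7/2
edge 6 of 14 (red): { 0; 1; 2; 3 | 7/2; 4 } ⇒ 13/4
edge 7 of 14 (red): { 0; 1; 2; 3 | 13/4; 7/2; 4 } ⇒ 25/8
edge 8 of 14 (red): { 0; 1; 2; 3 | 25/8; 13/4; 7/2; 4 } ⇒ 49/16
edge 9 of 14 (blue): { 0; 1; 2; 3; 49/16 | 25/8; 13/4; 7/2; 4 } ⇒ 99/32
edge 10 of 14 (blue): { 0; 1; 2; 3; 49/16; 99/32 | 25/8; 13/4; 7/2; 4 } ⇒ 199/64
edge 11 of 14 (red): { 0; 1; 2; 3; 49/16; 99/32 | 199/64; 25/8; 13/4; 7/2; 4 } ⇒ 397/128
edge 12 of 14 (red): { 0; 1; 2; 3; 49/16; 99/32 | 397/128; 199/64; 25/8; 13/4; 7/2; 4 } ⇒ 793/256
edge 13 of 14 (red): { 0; 1; 2; 3; 49/16; 99/32 | 793/256; 397/128; 199/64; 25/8; 13/4; 7/2; 4 } ⇒ 1585/512
edge 14 of 14 (blue): { 0; 1; 2; 3; 49/16; 99/32; 1585/512 | 793/256; 397/128; 199/64; 25/8; 13/4; 7/2; 4 } ⇒ 3171/1024

3171/1024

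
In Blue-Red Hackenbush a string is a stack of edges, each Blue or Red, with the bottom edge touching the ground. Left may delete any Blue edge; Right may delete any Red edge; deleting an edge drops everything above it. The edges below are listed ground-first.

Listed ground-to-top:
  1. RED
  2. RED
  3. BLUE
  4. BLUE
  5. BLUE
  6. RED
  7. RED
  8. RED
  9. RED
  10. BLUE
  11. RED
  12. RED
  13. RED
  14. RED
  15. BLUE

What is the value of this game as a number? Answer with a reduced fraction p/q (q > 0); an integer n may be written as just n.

Prefix values for RED RED BLUE BLUE BLUE RED RED RED RED BLUE RED RED RED RED BLUE via {L|R} + simplicity:
edge 1 of 15 (RED): { · | 0 } -> -1
edge 2 of 15 (RED): { · | -1,0 } -> -2
edge 3 of 15 (BLUE): { -2 | -1,0 } -> -3/2
edge 4 of 15 (BLUE): { -2,-3/2 | -1,0 } -> -5/4
edge 5 of 15 (BLUE): { -2,-3/2,-5/4 | -1,0 } -> -9/8
edge 6 of 15 (RED): { -2,-3/2,-5/4 | -9/8,-1,0 } -> -19/16
edge 7 of 15 (RED): { -2,-3/2,-5/4 | -19/16,-9/8,-1,0 } -> -39/32
edge 8 of 15 (RED): { -2,-3/2,-5/4 | -39/32,-19/16,-9/8,-1,0 } -> -79/64
edge 9 of 15 (RED): { -2,-3/2,-5/4 | -79/64,-39/32,-19/16,-9/8,-1,0 } -> -159/128
edge 10 of 15 (BLUE): { -2,-3/2,-5/4,-159/128 | -79/64,-39/32,-19/16,-9/8,-1,0 } -> -317/256
edge 11 of 15 (RED): { -2,-3/2,-5/4,-159/128 | -317/256,-79/64,-39/32,-19/16,-9/8,-1,0 } -> -635/512
edge 12 of 15 (RED): { -2,-3/2,-5/4,-159/128 | -635/512,-317/256,-79/64,-39/32,-19/16,-9/8,-1,0 } -> -1271/1024
edge 13 of 15 (RED): { -2,-3/2,-5/4,-159/128 | -1271/1024,-635/512,-317/256,-79/64,-39/32,-19/16,-9/8,-1,0 } -> -2543/2048
edge 14 of 15 (RED): { -2,-3/2,-5/4,-159/128 | -2543/2048,-1271/1024,-635/512,-317/256,-79/64,-39/32,-19/16,-9/8,-1,0 } -> -5087/4096
edge 15 of 15 (BLUE): { -2,-3/2,-5/4,-159/128,-5087/4096 | -2543/2048,-1271/1024,-635/512,-317/256,-79/64,-39/32,-19/16,-9/8,-1,0 } -> -10173/8192

-10173/8192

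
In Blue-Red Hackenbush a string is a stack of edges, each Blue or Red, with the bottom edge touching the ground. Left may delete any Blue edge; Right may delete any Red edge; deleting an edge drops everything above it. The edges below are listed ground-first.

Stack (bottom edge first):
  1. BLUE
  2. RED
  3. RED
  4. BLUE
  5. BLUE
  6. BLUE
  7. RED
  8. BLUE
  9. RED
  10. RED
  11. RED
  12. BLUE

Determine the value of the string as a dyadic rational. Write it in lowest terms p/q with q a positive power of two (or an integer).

v(B) = { 0 | · } -> 1
v(BR) = { 0 | 1 } -> 1/2
v(BRR) = { 0 | 1/2,1 } -> 1/4
v(BRRB) = { 0,1/4 | 1/2,1 } -> 3/8
v(BRRBB) = { 0,1/4,3/8 | 1/2,1 } -> 7/16
v(BRRBBB) = { 0,1/4,3/8,7/16 | 1/2,1 } -> 15/32
v(BRRBBBR) = { 0,1/4,3/8,7/16 | 15/32,1/2,1 } -> 29/64
v(BRRBBBRB) = { 0,1/4,3/8,7/16,29/64 | 15/32,1/2,1 } -> 59/128
v(BRRBBBRBR) = { 0,1/4,3/8,7/16,29/64 | 59/128,15/32,1/2,1 } -> 117/256
v(BRRBBBRBRR) = { 0,1/4,3/8,7/16,29/64 | 117/256,59/128,15/32,1/2,1 } -> 233/512
v(BRRBBBRBRRR) = { 0,1/4,3/8,7/16,29/64 | 233/512,117/256,59/128,15/32,1/2,1 } -> 465/1024
v(BRRBBBRBRRRB) = { 0,1/4,3/8,7/16,29/64,465/1024 | 233/512,117/256,59/128,15/32,1/2,1 } -> 931/2048

931/2048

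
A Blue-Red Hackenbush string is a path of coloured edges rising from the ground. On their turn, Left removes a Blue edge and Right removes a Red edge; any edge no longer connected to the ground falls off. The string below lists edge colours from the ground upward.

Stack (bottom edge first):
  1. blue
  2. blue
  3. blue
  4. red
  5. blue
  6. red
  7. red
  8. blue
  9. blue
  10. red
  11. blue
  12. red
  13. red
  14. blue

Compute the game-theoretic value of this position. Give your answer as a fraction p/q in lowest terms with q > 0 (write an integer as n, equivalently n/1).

5331/2048

edge 1 of 14 (blue): { 0 | ∅ } — 1
edge 2 of 14 (blue): { 0; 1 | ∅ } — 2
edge 3 of 14 (blue): { 0; 1; 2 | ∅ } — 3
edge 4 of 14 (red): { 0; 1; 2 | 3 } — 5/2
edge 5 of 14 (blue): { 0; 1; 2; 5/2 | 3 } — 11/4
edge 6 of 14 (red): { 0; 1; 2; 5/2 | 11/4; 3 } — 21/8
edge 7 of 14 (red): { 0; 1; 2; 5/2 | 21/8; 11/4; 3 } — 41/16
edge 8 of 14 (blue): { 0; 1; 2; 5/2; 41/16 | 21/8; 11/4; 3 } — 83/32
edge 9 of 14 (blue): { 0; 1; 2; 5/2; 41/16; 83/32 | 21/8; 11/4; 3 } — 167/64
edge 10 of 14 (red): { 0; 1; 2; 5/2; 41/16; 83/32 | 167/64; 21/8; 11/4; 3 } — 333/128
edge 11 of 14 (blue): { 0; 1; 2; 5/2; 41/16; 83/32; 333/128 | 167/64; 21/8; 11/4; 3 } — 667/256
edge 12 of 14 (red): { 0; 1; 2; 5/2; 41/16; 83/32; 333/128 | 667/256; 167/64; 21/8; 11/4; 3 } — 1333/512
edge 13 of 14 (red): { 0; 1; 2; 5/2; 41/16; 83/32; 333/128 | 1333/512; 667/256; 167/64; 21/8; 11/4; 3 } — 2665/1024
edge 14 of 14 (blue): { 0; 1; 2; 5/2; 41/16; 83/32; 333/128; 2665/1024 | 1333/512; 667/256; 167/64; 21/8; 11/4; 3 } — 5331/2048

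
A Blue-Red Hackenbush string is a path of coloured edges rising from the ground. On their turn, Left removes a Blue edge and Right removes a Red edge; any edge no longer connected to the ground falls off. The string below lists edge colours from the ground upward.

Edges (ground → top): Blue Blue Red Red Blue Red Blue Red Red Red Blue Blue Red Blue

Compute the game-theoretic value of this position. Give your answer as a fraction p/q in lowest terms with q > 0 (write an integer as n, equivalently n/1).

v(B) = { 0 | — } — 1
v(BB) = { 0 1 | — } — 2
v(BBR) = { 0 1 | 2 } — 3/2
v(BBRR) = { 0 1 | 3/2 2 } — 5/4
v(BBRRB) = { 0 1 5/4 | 3/2 2 } — 11/8
v(BBRRBR) = { 0 1 5/4 | 11/8 3/2 2 } — 21/16
v(BBRRBRB) = { 0 1 5/4 21/16 | 11/8 3/2 2 } — 43/32
v(BBRRBRBR) = { 0 1 5/4 21/16 | 43/32 11/8 3/2 2 } — 85/64
v(BBRRBRBRR) = { 0 1 5/4 21/16 | 85/64 43/32 11/8 3/2 2 } — 169/128
v(BBRRBRBRRR) = { 0 1 5/4 21/16 | 169/128 85/64 43/32 11/8 3/2 2 } — 337/256
v(BBRRBRBRRRB) = { 0 1 5/4 21/16 337/256 | 169/128 85/64 43/32 11/8 3/2 2 } — 675/512
v(BBRRBRBRRRBB) = { 0 1 5/4 21/16 337/256 675/512 | 169/128 85/64 43/32 11/8 3/2 2 } — 1351/1024
v(BBRRBRBRRRBBR) = { 0 1 5/4 21/16 337/256 675/512 | 1351/1024 169/128 85/64 43/32 11/8 3/2 2 } — 2701/2048
v(BBRRBRBRRRBBRB) = { 0 1 5/4 21/16 337/256 675/512 2701/2048 | 1351/1024 169/128 85/64 43/32 11/8 3/2 2 } — 5403/4096

5403/4096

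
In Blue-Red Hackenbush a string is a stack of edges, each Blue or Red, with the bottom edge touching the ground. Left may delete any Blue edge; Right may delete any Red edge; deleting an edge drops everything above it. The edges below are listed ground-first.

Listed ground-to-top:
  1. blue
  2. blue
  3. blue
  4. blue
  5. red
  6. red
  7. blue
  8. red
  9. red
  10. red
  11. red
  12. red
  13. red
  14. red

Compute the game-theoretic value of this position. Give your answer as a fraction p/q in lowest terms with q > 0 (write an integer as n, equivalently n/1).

Recurse on prefixes of the 14-edge string blue blue blue blue red red blue red red red red red red red:
1 of 14 · b · max L 0 · min R +∞ so 1
2 of 14 · bb · max L 1 · min R +∞ so 2
3 of 14 · bbb · max L 2 · min R +∞ so 3
4 of 14 · bbbb · max L 3 · min R +∞ so 4
5 of 14 · bbbbr · max L 3 · min R 4 so 7/2
6 of 14 · bbbbrr · max L 3 · min R 7/2 so 13/4
7 of 14 · bbbbrrb · max L 13/4 · min R 7/2 so 27/8
8 of 14 · bbbbrrbr · max L 13/4 · min R 27/8 so 53/16
9 of 14 · bbbbrrbrr · max L 13/4 · min R 53/16 so 105/32
10 of 14 · bbbbrrbrrr · max L 13/4 · min R 105/32 so 209/64
11 of 14 · bbbbrrbrrrr · max L 13/4 · min R 209/64 so 417/128
12 of 14 · bbbbrrbrrrrr · max L 13/4 · min R 417/128 so 833/256
13 of 14 · bbbbrrbrrrrrr · max L 13/4 · min R 833/256 so 1665/512
14 of 14 · bbbbrrbrrrrrrr · max L 13/4 · min R 1665/512 so 3329/1024

3329/1024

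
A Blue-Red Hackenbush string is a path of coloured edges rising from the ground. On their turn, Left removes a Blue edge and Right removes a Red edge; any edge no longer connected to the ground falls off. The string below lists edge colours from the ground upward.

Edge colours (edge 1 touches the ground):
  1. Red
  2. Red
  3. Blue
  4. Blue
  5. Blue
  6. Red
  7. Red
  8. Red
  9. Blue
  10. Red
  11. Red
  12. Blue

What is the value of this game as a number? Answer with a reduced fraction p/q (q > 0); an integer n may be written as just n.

-1261/1024

G_1 [R]  L=[none]  R=[0]  -> -1
G_2 [RR]  L=[none]  R=[-1; 0]  -> -2
G_3 [RRB]  L=[-2]  R=[-1; 0]  -> -3/2
G_4 [RRBB]  L=[-2; -3/2]  R=[-1; 0]  -> -5/4
G_5 [RRBBB]  L=[-2; -3/2; -5/4]  R=[-1; 0]  -> -9/8
G_6 [RRBBBR]  L=[-2; -3/2; -5/4]  R=[-9/8; -1; 0]  -> -19/16
G_7 [RRBBBRR]  L=[-2; -3/2; -5/4]  R=[-19/16; -9/8; -1; 0]  -> -39/32
G_8 [RRBBBRRR]  L=[-2; -3/2; -5/4]  R=[-39/32; -19/16; -9/8; -1; 0]  -> -79/64
G_9 [RRBBBRRRB]  L=[-2; -3/2; -5/4; -79/64]  R=[-39/32; -19/16; -9/8; -1; 0]  -> -157/128
G_10 [RRBBBRRRBR]  L=[-2; -3/2; -5/4; -79/64]  R=[-157/128; -39/32; -19/16; -9/8; -1; 0]  -> -315/256
G_11 [RRBBBRRRBRR]  L=[-2; -3/2; -5/4; -79/64]  R=[-315/256; -157/128; -39/32; -19/16; -9/8; -1; 0]  -> -631/512
G_12 [RRBBBRRRBRRB]  L=[-2; -3/2; -5/4; -79/64; -631/512]  R=[-315/256; -157/128; -39/32; -19/16; -9/8; -1; 0]  -> -1261/1024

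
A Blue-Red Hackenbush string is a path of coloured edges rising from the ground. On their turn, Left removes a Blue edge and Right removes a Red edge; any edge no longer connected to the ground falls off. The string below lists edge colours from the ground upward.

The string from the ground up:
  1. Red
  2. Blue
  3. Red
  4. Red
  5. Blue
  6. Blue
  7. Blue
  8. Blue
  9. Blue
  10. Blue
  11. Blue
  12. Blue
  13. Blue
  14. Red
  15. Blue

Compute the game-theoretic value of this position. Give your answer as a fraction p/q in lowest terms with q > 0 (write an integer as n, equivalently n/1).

Recurse on prefixes of the 15-edge string Red Blue Red Red Blue Blue Blue Blue Blue Blue Blue Blue Blue Red Blue:
step 1: add Red to get R; options L={ none } R={ 0 } → -1
step 2: add Blue to get RB; options L={ -1 } R={ 0 } → -1/2
step 3: add Red to get RBR; options L={ -1 } R={ -1/2; 0 } → -3/4
step 4: add Red to get RBRR; options L={ -1 } R={ -3/4; -1/2; 0 } → -7/8
step 5: add Blue to get RBRRB; options L={ -1; -7/8 } R={ -3/4; -1/2; 0 } → -13/16
step 6: add Blue to get RBRRBB; options L={ -1; -7/8; -13/16 } R={ -3/4; -1/2; 0 } → -25/32
step 7: add Blue to get RBRRBBB; options L={ -1; -7/8; -13/16; -25/32 } R={ -3/4; -1/2; 0 } → -49/64
step 8: add Blue to get RBRRBBBB; options L={ -1; -7/8; -13/16; -25/32; -49/64 } R={ -3/4; -1/2; 0 } → -97/128
step 9: add Blue to get RBRRBBBBB; options L={ -1; -7/8; -13/16; -25/32; -49/64; -97/128 } R={ -3/4; -1/2; 0 } → -193/256
step 10: add Blue to get RBRRBBBBBB; options L={ -1; -7/8; -13/16; -25/32; -49/64; -97/128; -193/256 } R={ -3/4; -1/2; 0 } → -385/512
step 11: add Blue to get RBRRBBBBBBB; options L={ -1; -7/8; -13/16; -25/32; -49/64; -97/128; -193/256; -385/512 } R={ -3/4; -1/2; 0 } → -769/1024
step 12: add Blue to get RBRRBBBBBBBB; options L={ -1; -7/8; -13/16; -25/32; -49/64; -97/128; -193/256; -385/512; -769/1024 } R={ -3/4; -1/2; 0 } → -1537/2048
step 13: add Blue to get RBRRBBBBBBBBB; options L={ -1; -7/8; -13/16; -25/32; -49/64; -97/128; -193/256; -385/512; -769/1024; -1537/2048 } R={ -3/4; -1/2; 0 } → -3073/4096
step 14: add Red to get RBRRBBBBBBBBBR; options L={ -1; -7/8; -13/16; -25/32; -49/64; -97/128; -193/256; -385/512; -769/1024; -1537/2048 } R={ -3073/4096; -3/4; -1/2; 0 } → -6147/8192
step 15: add Blue to get RBRRBBBBBBBBBRB; options L={ -1; -7/8; -13/16; -25/32; -49/64; -97/128; -193/256; -385/512; -769/1024; -1537/2048; -6147/8192 } R={ -3073/4096; -3/4; -1/2; 0 } → -12293/16384

-12293/16384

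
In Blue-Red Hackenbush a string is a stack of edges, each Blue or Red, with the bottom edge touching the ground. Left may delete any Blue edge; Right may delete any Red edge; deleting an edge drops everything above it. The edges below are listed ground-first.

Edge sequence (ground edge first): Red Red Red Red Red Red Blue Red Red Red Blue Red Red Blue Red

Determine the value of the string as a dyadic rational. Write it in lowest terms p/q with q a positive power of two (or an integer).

-3035/512

value(R) = { ∅ | 0 } so -1
value(RR) = { ∅ | -1,0 } so -2
value(RRR) = { ∅ | -2,-1,0 } so -3
value(RRRR) = { ∅ | -3,-2,-1,0 } so -4
value(RRRRR) = { ∅ | -4,-3,-2,-1,0 } so -5
value(RRRRRR) = { ∅ | -5,-4,-3,-2,-1,0 } so -6
value(RRRRRRB) = { -6 | -5,-4,-3,-2,-1,0 } so -11/2
value(RRRRRRBR) = { -6 | -11/2,-5,-4,-3,-2,-1,0 } so -23/4
value(RRRRRRBRR) = { -6 | -23/4,-11/2,-5,-4,-3,-2,-1,0 } so -47/8
value(RRRRRRBRRR) = { -6 | -47/8,-23/4,-11/2,-5,-4,-3,-2,-1,0 } so -95/16
value(RRRRRRBRRRB) = { -6,-95/16 | -47/8,-23/4,-11/2,-5,-4,-3,-2,-1,0 } so -189/32
value(RRRRRRBRRRBR) = { -6,-95/16 | -189/32,-47/8,-23/4,-11/2,-5,-4,-3,-2,-1,0 } so -379/64
value(RRRRRRBRRRBRR) = { -6,-95/16 | -379/64,-189/32,-47/8,-23/4,-11/2,-5,-4,-3,-2,-1,0 } so -759/128
value(RRRRRRBRRRBRRB) = { -6,-95/16,-759/128 | -379/64,-189/32,-47/8,-23/4,-11/2,-5,-4,-3,-2,-1,0 } so -1517/256
value(RRRRRRBRRRBRRBR) = { -6,-95/16,-759/128 | -1517/256,-379/64,-189/32,-47/8,-23/4,-11/2,-5,-4,-3,-2,-1,0 } so -3035/512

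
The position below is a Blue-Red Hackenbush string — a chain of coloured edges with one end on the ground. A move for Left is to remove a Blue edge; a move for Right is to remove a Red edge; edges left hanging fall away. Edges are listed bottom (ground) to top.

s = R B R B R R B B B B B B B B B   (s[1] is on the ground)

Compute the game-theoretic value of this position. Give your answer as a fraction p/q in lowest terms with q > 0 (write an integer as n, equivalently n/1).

value_1 [R]  L=[(no moves)]  R=[0]  → -1
value_2 [RB]  L=[-1]  R=[0]  → -1/2
value_3 [RBR]  L=[-1]  R=[-1/2,0]  → -3/4
value_4 [RBRB]  L=[-1,-3/4]  R=[-1/2,0]  → -5/8
value_5 [RBRBR]  L=[-1,-3/4]  R=[-5/8,-1/2,0]  → -11/16
value_6 [RBRBRR]  L=[-1,-3/4]  R=[-11/16,-5/8,-1/2,0]  → -23/32
value_7 [RBRBRRB]  L=[-1,-3/4,-23/32]  R=[-11/16,-5/8,-1/2,0]  → -45/64
value_8 [RBRBRRBB]  L=[-1,-3/4,-23/32,-45/64]  R=[-11/16,-5/8,-1/2,0]  → -89/128
value_9 [RBRBRRBBB]  L=[-1,-3/4,-23/32,-45/64,-89/128]  R=[-11/16,-5/8,-1/2,0]  → -177/256
value_10 [RBRBRRBBBB]  L=[-1,-3/4,-23/32,-45/64,-89/128,-177/256]  R=[-11/16,-5/8,-1/2,0]  → -353/512
value_11 [RBRBRRBBBBB]  L=[-1,-3/4,-23/32,-45/64,-89/128,-177/256,-353/512]  R=[-11/16,-5/8,-1/2,0]  → -705/1024
value_12 [RBRBRRBBBBBB]  L=[-1,-3/4,-23/32,-45/64,-89/128,-177/256,-353/512,-705/1024]  R=[-11/16,-5/8,-1/2,0]  → -1409/2048
value_13 [RBRBRRBBBBBBB]  L=[-1,-3/4,-23/32,-45/64,-89/128,-177/256,-353/512,-705/1024,-1409/2048]  R=[-11/16,-5/8,-1/2,0]  → -2817/4096
value_14 [RBRBRRBBBBBBBB]  L=[-1,-3/4,-23/32,-45/64,-89/128,-177/256,-353/512,-705/1024,-1409/2048,-2817/4096]  R=[-11/16,-5/8,-1/2,0]  → -5633/8192
value_15 [RBRBRRBBBBBBBBB]  L=[-1,-3/4,-23/32,-45/64,-89/128,-177/256,-353/512,-705/1024,-1409/2048,-2817/4096,-5633/8192]  R=[-11/16,-5/8,-1/2,0]  → -11265/16384

-11265/16384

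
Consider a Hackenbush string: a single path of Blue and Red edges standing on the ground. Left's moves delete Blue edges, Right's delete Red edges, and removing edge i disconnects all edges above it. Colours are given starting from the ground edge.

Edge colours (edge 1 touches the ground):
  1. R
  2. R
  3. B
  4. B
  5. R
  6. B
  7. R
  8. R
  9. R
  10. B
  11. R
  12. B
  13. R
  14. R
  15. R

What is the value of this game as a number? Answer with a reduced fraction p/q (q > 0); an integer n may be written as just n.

-11183/8192

Recurse on prefixes of the 15-edge string R R B B R B R R R B R B R R R:
v_1 [R]  L=[]  R=[0]  so -1
v_2 [RR]  L=[]  R=[-1 0]  so -2
v_3 [RRB]  L=[-2]  R=[-1 0]  so -3/2
v_4 [RRBB]  L=[-2 -3/2]  R=[-1 0]  so -5/4
v_5 [RRBBR]  L=[-2 -3/2]  R=[-5/4 -1 0]  so -11/8
v_6 [RRBBRB]  L=[-2 -3/2 -11/8]  R=[-5/4 -1 0]  so -21/16
v_7 [RRBBRBR]  L=[-2 -3/2 -11/8]  R=[-21/16 -5/4 -1 0]  so -43/32
v_8 [RRBBRBRR]  L=[-2 -3/2 -11/8]  R=[-43/32 -21/16 -5/4 -1 0]  so -87/64
v_9 [RRBBRBRRR]  L=[-2 -3/2 -11/8]  R=[-87/64 -43/32 -21/16 -5/4 -1 0]  so -175/128
v_10 [RRBBRBRRRB]  L=[-2 -3/2 -11/8 -175/128]  R=[-87/64 -43/32 -21/16 -5/4 -1 0]  so -349/256
v_11 [RRBBRBRRRBR]  L=[-2 -3/2 -11/8 -175/128]  R=[-349/256 -87/64 -43/32 -21/16 -5/4 -1 0]  so -699/512
v_12 [RRBBRBRRRBRB]  L=[-2 -3/2 -11/8 -175/128 -699/512]  R=[-349/256 -87/64 -43/32 -21/16 -5/4 -1 0]  so -1397/1024
v_13 [RRBBRBRRRBRBR]  L=[-2 -3/2 -11/8 -175/128 -699/512]  R=[-1397/1024 -349/256 -87/64 -43/32 -21/16 -5/4 -1 0]  so -2795/2048
v_14 [RRBBRBRRRBRBRR]  L=[-2 -3/2 -11/8 -175/128 -699/512]  R=[-2795/2048 -1397/1024 -349/256 -87/64 -43/32 -21/16 -5/4 -1 0]  so -5591/4096
v_15 [RRBBRBRRRBRBRRR]  L=[-2 -3/2 -11/8 -175/128 -699/512]  R=[-5591/4096 -2795/2048 -1397/1024 -349/256 -87/64 -43/32 -21/16 -5/4 -1 0]  so -11183/8192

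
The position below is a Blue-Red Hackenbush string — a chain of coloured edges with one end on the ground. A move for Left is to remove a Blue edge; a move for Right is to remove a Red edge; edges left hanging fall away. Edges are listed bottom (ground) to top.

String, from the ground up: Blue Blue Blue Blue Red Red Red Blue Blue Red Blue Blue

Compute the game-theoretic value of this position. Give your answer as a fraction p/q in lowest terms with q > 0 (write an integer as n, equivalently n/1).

823/256

step 1: add Blue to get B; options L={ 0 } R={ ∅ } gives 1
step 2: add Blue to get BB; options L={ 0, 1 } R={ ∅ } gives 2
step 3: add Blue to get BBB; options L={ 0, 1, 2 } R={ ∅ } gives 3
step 4: add Blue to get BBBB; options L={ 0, 1, 2, 3 } R={ ∅ } gives 4
step 5: add Red to get BBBBR; options L={ 0, 1, 2, 3 } R={ 4 } gives 7/2
step 6: add Red to get BBBBRR; options L={ 0, 1, 2, 3 } R={ 7/2, 4 } gives 13/4
step 7: add Red to get BBBBRRR; options L={ 0, 1, 2, 3 } R={ 13/4, 7/2, 4 } gives 25/8
step 8: add Blue to get BBBBRRRB; options L={ 0, 1, 2, 3, 25/8 } R={ 13/4, 7/2, 4 } gives 51/16
step 9: add Blue to get BBBBRRRBB; options L={ 0, 1, 2, 3, 25/8, 51/16 } R={ 13/4, 7/2, 4 } gives 103/32
step 10: add Red to get BBBBRRRBBR; options L={ 0, 1, 2, 3, 25/8, 51/16 } R={ 103/32, 13/4, 7/2, 4 } gives 205/64
step 11: add Blue to get BBBBRRRBBRB; options L={ 0, 1, 2, 3, 25/8, 51/16, 205/64 } R={ 103/32, 13/4, 7/2, 4 } gives 411/128
step 12: add Blue to get BBBBRRRBBRBB; options L={ 0, 1, 2, 3, 25/8, 51/16, 205/64, 411/128 } R={ 103/32, 13/4, 7/2, 4 } gives 823/256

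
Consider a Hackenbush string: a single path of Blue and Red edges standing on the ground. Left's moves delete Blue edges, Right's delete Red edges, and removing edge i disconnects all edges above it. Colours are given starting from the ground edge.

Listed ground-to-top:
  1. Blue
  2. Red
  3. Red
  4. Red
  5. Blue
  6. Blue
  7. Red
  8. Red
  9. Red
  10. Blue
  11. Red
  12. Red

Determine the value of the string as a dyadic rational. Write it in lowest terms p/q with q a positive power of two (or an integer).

393/2048

Recurse on prefixes of the 12-edge string Blue Red Red Red Blue Blue Red Red Red Blue Red Red:
step 1: add Blue to get B; options L={ 0 } R={ ∅ } ⇒ 1
step 2: add Red to get BR; options L={ 0 } R={ 1 } ⇒ 1/2
step 3: add Red to get BRR; options L={ 0 } R={ 1/2 1 } ⇒ 1/4
step 4: add Red to get BRRR; options L={ 0 } R={ 1/4 1/2 1 } ⇒ 1/8
step 5: add Blue to get BRRRB; options L={ 0 1/8 } R={ 1/4 1/2 1 } ⇒ 3/16
step 6: add Blue to get BRRRBB; options L={ 0 1/8 3/16 } R={ 1/4 1/2 1 } ⇒ 7/32
step 7: add Red to get BRRRBBR; options L={ 0 1/8 3/16 } R={ 7/32 1/4 1/2 1 } ⇒ 13/64
step 8: add Red to get BRRRBBRR; options L={ 0 1/8 3/16 } R={ 13/64 7/32 1/4 1/2 1 } ⇒ 25/128
step 9: add Red to get BRRRBBRRR; options L={ 0 1/8 3/16 } R={ 25/128 13/64 7/32 1/4 1/2 1 } ⇒ 49/256
step 10: add Blue to get BRRRBBRRRB; options L={ 0 1/8 3/16 49/256 } R={ 25/128 13/64 7/32 1/4 1/2 1 } ⇒ 99/512
step 11: add Red to get BRRRBBRRRBR; options L={ 0 1/8 3/16 49/256 } R={ 99/512 25/128 13/64 7/32 1/4 1/2 1 } ⇒ 197/1024
step 12: add Red to get BRRRBBRRRBRR; options L={ 0 1/8 3/16 49/256 } R={ 197/1024 99/512 25/128 13/64 7/32 1/4 1/2 1 } ⇒ 393/2048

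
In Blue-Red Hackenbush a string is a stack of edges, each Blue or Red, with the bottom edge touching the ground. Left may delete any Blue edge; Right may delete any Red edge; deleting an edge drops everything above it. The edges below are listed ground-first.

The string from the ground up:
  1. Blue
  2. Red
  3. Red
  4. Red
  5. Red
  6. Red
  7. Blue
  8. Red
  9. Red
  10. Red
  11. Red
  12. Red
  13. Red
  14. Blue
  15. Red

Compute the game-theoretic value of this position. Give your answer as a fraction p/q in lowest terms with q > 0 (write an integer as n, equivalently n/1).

B: Left { 0 }, Right { · } — simplest 1
BR: Left { 0 }, Right { 1 } — simplest 1/2
BRR: Left { 0 }, Right { 1/2; 1 } — simplest 1/4
BRRR: Left { 0 }, Right { 1/4; 1/2; 1 } — simplest 1/8
BRRRR: Left { 0 }, Right { 1/8; 1/4; 1/2; 1 } — simplest 1/16
BRRRRR: Left { 0 }, Right { 1/16; 1/8; 1/4; 1/2; 1 } — simplest 1/32
BRRRRRB: Left { 0; 1/32 }, Right { 1/16; 1/8; 1/4; 1/2; 1 } — simplest 3/64
BRRRRRBR: Left { 0; 1/32 }, Right { 3/64; 1/16; 1/8; 1/4; 1/2; 1 } — simplest 5/128
BRRRRRBRR: Left { 0; 1/32 }, Right { 5/128; 3/64; 1/16; 1/8; 1/4; 1/2; 1 } — simplest 9/256
BRRRRRBRRR: Left { 0; 1/32 }, Right { 9/256; 5/128; 3/64; 1/16; 1/8; 1/4; 1/2; 1 } — simplest 17/512
BRRRRRBRRRR: Left { 0; 1/32 }, Right { 17/512; 9/256; 5/128; 3/64; 1/16; 1/8; 1/4; 1/2; 1 } — simplest 33/1024
BRRRRRBRRRRR: Left { 0; 1/32 }, Right { 33/1024; 17/512; 9/256; 5/128; 3/64; 1/16; 1/8; 1/4; 1/2; 1 } — simplest 65/2048
BRRRRRBRRRRRR: Left { 0; 1/32 }, Right { 65/2048; 33/1024; 17/512; 9/256; 5/128; 3/64; 1/16; 1/8; 1/4; 1/2; 1 } — simplest 129/4096
BRRRRRBRRRRRRB: Left { 0; 1/32; 129/4096 }, Right { 65/2048; 33/1024; 17/512; 9/256; 5/128; 3/64; 1/16; 1/8; 1/4; 1/2; 1 } — simplest 259/8192
BRRRRRBRRRRRRBR: Left { 0; 1/32; 129/4096 }, Right { 259/8192; 65/2048; 33/1024; 17/512; 9/256; 5/128; 3/64; 1/16; 1/8; 1/4; 1/2; 1 } — simplest 517/16384

517/16384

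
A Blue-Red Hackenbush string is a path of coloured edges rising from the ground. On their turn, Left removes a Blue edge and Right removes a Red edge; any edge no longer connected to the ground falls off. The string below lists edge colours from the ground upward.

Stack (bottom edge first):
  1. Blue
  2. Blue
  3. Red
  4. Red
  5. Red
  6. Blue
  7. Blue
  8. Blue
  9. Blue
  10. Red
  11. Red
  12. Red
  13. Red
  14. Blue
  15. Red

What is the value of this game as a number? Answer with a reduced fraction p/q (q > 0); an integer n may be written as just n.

10117/8192

Recurse on prefixes of the 15-edge string Blue Blue Red Red Red Blue Blue Blue Blue Red Red Red Red Blue Red:
B: Left { 0 }, Right { · } = simplest 1
BB: Left { 0, 1 }, Right { · } = simplest 2
BBR: Left { 0, 1 }, Right { 2 } = simplest 3/2
BBRR: Left { 0, 1 }, Right { 3/2, 2 } = simplest 5/4
BBRRR: Left { 0, 1 }, Right { 5/4, 3/2, 2 } = simplest 9/8
BBRRRB: Left { 0, 1, 9/8 }, Right { 5/4, 3/2, 2 } = simplest 19/16
BBRRRBB: Left { 0, 1, 9/8, 19/16 }, Right { 5/4, 3/2, 2 } = simplest 39/32
BBRRRBBB: Left { 0, 1, 9/8, 19/16, 39/32 }, Right { 5/4, 3/2, 2 } = simplest 79/64
BBRRRBBBB: Left { 0, 1, 9/8, 19/16, 39/32, 79/64 }, Right { 5/4, 3/2, 2 } = simplest 159/128
BBRRRBBBBR: Left { 0, 1, 9/8, 19/16, 39/32, 79/64 }, Right { 159/128, 5/4, 3/2, 2 } = simplest 317/256
BBRRRBBBBRR: Left { 0, 1, 9/8, 19/16, 39/32, 79/64 }, Right { 317/256, 159/128, 5/4, 3/2, 2 } = simplest 633/512
BBRRRBBBBRRR: Left { 0, 1, 9/8, 19/16, 39/32, 79/64 }, Right { 633/512, 317/256, 159/128, 5/4, 3/2, 2 } = simplest 1265/1024
BBRRRBBBBRRRR: Left { 0, 1, 9/8, 19/16, 39/32, 79/64 }, Right { 1265/1024, 633/512, 317/256, 159/128, 5/4, 3/2, 2 } = simplest 2529/2048
BBRRRBBBBRRRRB: Left { 0, 1, 9/8, 19/16, 39/32, 79/64, 2529/2048 }, Right { 1265/1024, 633/512, 317/256, 159/128, 5/4, 3/2, 2 } = simplest 5059/4096
BBRRRBBBBRRRRBR: Left { 0, 1, 9/8, 19/16, 39/32, 79/64, 2529/2048 }, Right { 5059/4096, 1265/1024, 633/512, 317/256, 159/128, 5/4, 3/2, 2 } = simplest 10117/8192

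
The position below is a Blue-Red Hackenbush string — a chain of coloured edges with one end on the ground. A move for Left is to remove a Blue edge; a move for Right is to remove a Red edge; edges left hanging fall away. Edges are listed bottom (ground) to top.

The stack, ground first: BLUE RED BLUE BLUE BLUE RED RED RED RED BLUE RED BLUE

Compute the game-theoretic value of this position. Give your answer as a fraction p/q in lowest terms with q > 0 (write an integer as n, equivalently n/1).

1803/2048

Recurse on prefixes of the 12-edge string BLUE RED BLUE BLUE BLUE RED RED RED RED BLUE RED BLUE:
g(B) = { 0 | ∅ } ⇒ 1
g(BR) = { 0 | 1 } ⇒ 1/2
g(BRB) = { 0, 1/2 | 1 } ⇒ 3/4
g(BRBB) = { 0, 1/2, 3/4 | 1 } ⇒ 7/8
g(BRBBB) = { 0, 1/2, 3/4, 7/8 | 1 } ⇒ 15/16
g(BRBBBR) = { 0, 1/2, 3/4, 7/8 | 15/16, 1 } ⇒ 29/32
g(BRBBBRR) = { 0, 1/2, 3/4, 7/8 | 29/32, 15/16, 1 } ⇒ 57/64
g(BRBBBRRR) = { 0, 1/2, 3/4, 7/8 | 57/64, 29/32, 15/16, 1 } ⇒ 113/128
g(BRBBBRRRR) = { 0, 1/2, 3/4, 7/8 | 113/128, 57/64, 29/32, 15/16, 1 } ⇒ 225/256
g(BRBBBRRRRB) = { 0, 1/2, 3/4, 7/8, 225/256 | 113/128, 57/64, 29/32, 15/16, 1 } ⇒ 451/512
g(BRBBBRRRRBR) = { 0, 1/2, 3/4, 7/8, 225/256 | 451/512, 113/128, 57/64, 29/32, 15/16, 1 } ⇒ 901/1024
g(BRBBBRRRRBRB) = { 0, 1/2, 3/4, 7/8, 225/256, 901/1024 | 451/512, 113/128, 57/64, 29/32, 15/16, 1 } ⇒ 1803/2048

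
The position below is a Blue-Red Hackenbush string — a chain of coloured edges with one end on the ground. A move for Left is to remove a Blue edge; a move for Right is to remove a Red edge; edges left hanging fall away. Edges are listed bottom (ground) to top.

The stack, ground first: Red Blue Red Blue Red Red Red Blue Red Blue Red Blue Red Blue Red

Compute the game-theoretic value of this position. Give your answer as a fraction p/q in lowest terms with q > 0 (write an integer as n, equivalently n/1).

-11947/16384

edge 1 of 15 (Red): { ∅ | 0 } → -1
edge 2 of 15 (Blue): { -1 | 0 } → -1/2
edge 3 of 15 (Red): { -1 | -1/2,0 } → -3/4
edge 4 of 15 (Blue): { -1,-3/4 | -1/2,0 } → -5/8
edge 5 of 15 (Red): { -1,-3/4 | -5/8,-1/2,0 } → -11/16
edge 6 of 15 (Red): { -1,-3/4 | -11/16,-5/8,-1/2,0 } → -23/32
edge 7 of 15 (Red): { -1,-3/4 | -23/32,-11/16,-5/8,-1/2,0 } → -47/64
edge 8 of 15 (Blue): { -1,-3/4,-47/64 | -23/32,-11/16,-5/8,-1/2,0 } → -93/128
edge 9 of 15 (Red): { -1,-3/4,-47/64 | -93/128,-23/32,-11/16,-5/8,-1/2,0 } → -187/256
edge 10 of 15 (Blue): { -1,-3/4,-47/64,-187/256 | -93/128,-23/32,-11/16,-5/8,-1/2,0 } → -373/512
edge 11 of 15 (Red): { -1,-3/4,-47/64,-187/256 | -373/512,-93/128,-23/32,-11/16,-5/8,-1/2,0 } → -747/1024
edge 12 of 15 (Blue): { -1,-3/4,-47/64,-187/256,-747/1024 | -373/512,-93/128,-23/32,-11/16,-5/8,-1/2,0 } → -1493/2048
edge 13 of 15 (Red): { -1,-3/4,-47/64,-187/256,-747/1024 | -1493/2048,-373/512,-93/128,-23/32,-11/16,-5/8,-1/2,0 } → -2987/4096
edge 14 of 15 (Blue): { -1,-3/4,-47/64,-187/256,-747/1024,-2987/4096 | -1493/2048,-373/512,-93/128,-23/32,-11/16,-5/8,-1/2,0 } → -5973/8192
edge 15 of 15 (Red): { -1,-3/4,-47/64,-187/256,-747/1024,-2987/4096 | -5973/8192,-1493/2048,-373/512,-93/128,-23/32,-11/16,-5/8,-1/2,0 } → -11947/16384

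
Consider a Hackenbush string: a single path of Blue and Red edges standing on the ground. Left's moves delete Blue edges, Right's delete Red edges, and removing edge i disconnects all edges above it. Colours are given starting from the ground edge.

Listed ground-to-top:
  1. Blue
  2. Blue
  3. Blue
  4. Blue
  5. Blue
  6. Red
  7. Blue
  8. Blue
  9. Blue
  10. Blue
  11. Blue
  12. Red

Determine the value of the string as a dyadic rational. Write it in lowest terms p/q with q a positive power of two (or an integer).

637/128

step 1: add Blue to get B; options L={ 0 } R={ none } so 1
step 2: add Blue to get BB; options L={ 0; 1 } R={ none } so 2
step 3: add Blue to get BBB; options L={ 0; 1; 2 } R={ none } so 3
step 4: add Blue to get BBBB; options L={ 0; 1; 2; 3 } R={ none } so 4
step 5: add Blue to get BBBBB; options L={ 0; 1; 2; 3; 4 } R={ none } so 5
step 6: add Red to get BBBBBR; options L={ 0; 1; 2; 3; 4 } R={ 5 } so 9/2
step 7: add Blue to get BBBBBRB; options L={ 0; 1; 2; 3; 4; 9/2 } R={ 5 } so 19/4
step 8: add Blue to get BBBBBRBB; options L={ 0; 1; 2; 3; 4; 9/2; 19/4 } R={ 5 } so 39/8
step 9: add Blue to get BBBBBRBBB; options L={ 0; 1; 2; 3; 4; 9/2; 19/4; 39/8 } R={ 5 } so 79/16
step 10: add Blue to get BBBBBRBBBB; options L={ 0; 1; 2; 3; 4; 9/2; 19/4; 39/8; 79/16 } R={ 5 } so 159/32
step 11: add Blue to get BBBBBRBBBBB; options L={ 0; 1; 2; 3; 4; 9/2; 19/4; 39/8; 79/16; 159/32 } R={ 5 } so 319/64
step 12: add Red to get BBBBBRBBBBBR; options L={ 0; 1; 2; 3; 4; 9/2; 19/4; 39/8; 79/16; 159/32 } R={ 319/64; 5 } so 637/128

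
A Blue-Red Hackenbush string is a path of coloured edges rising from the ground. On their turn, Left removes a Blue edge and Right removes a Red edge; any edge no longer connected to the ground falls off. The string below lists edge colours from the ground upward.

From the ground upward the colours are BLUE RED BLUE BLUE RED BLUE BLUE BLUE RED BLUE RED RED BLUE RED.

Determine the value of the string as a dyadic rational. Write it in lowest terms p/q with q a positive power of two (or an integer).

step 1: add BLUE to get B; options L={ 0 } R={ · } → 1
step 2: add RED to get BR; options L={ 0 } R={ 1 } → 1/2
step 3: add BLUE to get BRB; options L={ 0; 1/2 } R={ 1 } → 3/4
step 4: add BLUE to get BRBB; options L={ 0; 1/2; 3/4 } R={ 1 } → 7/8
step 5: add RED to get BRBBR; options L={ 0; 1/2; 3/4 } R={ 7/8; 1 } → 13/16
step 6: add BLUE to get BRBBRB; options L={ 0; 1/2; 3/4; 13/16 } R={ 7/8; 1 } → 27/32
step 7: add BLUE to get BRBBRBB; options L={ 0; 1/2; 3/4; 13/16; 27/32 } R={ 7/8; 1 } → 55/64
step 8: add BLUE to get BRBBRBBB; options L={ 0; 1/2; 3/4; 13/16; 27/32; 55/64 } R={ 7/8; 1 } → 111/128
step 9: add RED to get BRBBRBBBR; options L={ 0; 1/2; 3/4; 13/16; 27/32; 55/64 } R={ 111/128; 7/8; 1 } → 221/256
step 10: add BLUE to get BRBBRBBBRB; options L={ 0; 1/2; 3/4; 13/16; 27/32; 55/64; 221/256 } R={ 111/128; 7/8; 1 } → 443/512
step 11: add RED to get BRBBRBBBRBR; options L={ 0; 1/2; 3/4; 13/16; 27/32; 55/64; 221/256 } R={ 443/512; 111/128; 7/8; 1 } → 885/1024
step 12: add RED to get BRBBRBBBRBRR; options L={ 0; 1/2; 3/4; 13/16; 27/32; 55/64; 221/256 } R={ 885/1024; 443/512; 111/128; 7/8; 1 } → 1769/2048
step 13: add BLUE to get BRBBRBBBRBRRB; options L={ 0; 1/2; 3/4; 13/16; 27/32; 55/64; 221/256; 1769/2048 } R={ 885/1024; 443/512; 111/128; 7/8; 1 } → 3539/4096
step 14: add RED to get BRBBRBBBRBRRBR; options L={ 0; 1/2; 3/4; 13/16; 27/32; 55/64; 221/256; 1769/2048 } R={ 3539/4096; 885/1024; 443/512; 111/128; 7/8; 1 } → 7077/8192

7077/8192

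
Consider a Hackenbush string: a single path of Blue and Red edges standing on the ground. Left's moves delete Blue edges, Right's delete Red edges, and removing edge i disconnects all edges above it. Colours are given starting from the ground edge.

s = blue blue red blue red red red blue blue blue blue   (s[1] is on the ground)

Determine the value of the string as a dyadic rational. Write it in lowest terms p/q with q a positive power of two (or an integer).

799/512

step 1: add blue to get b; options L={ 0 } R={ · } → 1
step 2: add blue to get bb; options L={ 0,1 } R={ · } → 2
step 3: add red to get bbr; options L={ 0,1 } R={ 2 } → 3/2
step 4: add blue to get bbrb; options L={ 0,1,3/2 } R={ 2 } → 7/4
step 5: add red to get bbrbr; options L={ 0,1,3/2 } R={ 7/4,2 } → 13/8
step 6: add red to get bbrbrr; options L={ 0,1,3/2 } R={ 13/8,7/4,2 } → 25/16
step 7: add red to get bbrbrrr; options L={ 0,1,3/2 } R={ 25/16,13/8,7/4,2 } → 49/32
step 8: add blue to get bbrbrrrb; options L={ 0,1,3/2,49/32 } R={ 25/16,13/8,7/4,2 } → 99/64
step 9: add blue to get bbrbrrrbb; options L={ 0,1,3/2,49/32,99/64 } R={ 25/16,13/8,7/4,2 } → 199/128
step 10: add blue to get bbrbrrrbbb; options L={ 0,1,3/2,49/32,99/64,199/128 } R={ 25/16,13/8,7/4,2 } → 399/256
step 11: add blue to get bbrbrrrbbbb; options L={ 0,1,3/2,49/32,99/64,199/128,399/256 } R={ 25/16,13/8,7/4,2 } → 799/512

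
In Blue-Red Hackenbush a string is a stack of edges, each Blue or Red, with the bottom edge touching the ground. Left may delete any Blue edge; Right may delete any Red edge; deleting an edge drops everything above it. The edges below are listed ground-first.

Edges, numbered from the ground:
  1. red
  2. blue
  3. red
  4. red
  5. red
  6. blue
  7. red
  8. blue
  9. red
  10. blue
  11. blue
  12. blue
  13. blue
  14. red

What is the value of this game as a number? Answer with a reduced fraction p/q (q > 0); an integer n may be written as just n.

-7491/8192

step 1: add red to get r; options L={ ∅ } R={ 0 } so -1
step 2: add blue to get rb; options L={ -1 } R={ 0 } so -1/2
step 3: add red to get rbr; options L={ -1 } R={ -1/2,0 } so -3/4
step 4: add red to get rbrr; options L={ -1 } R={ -3/4,-1/2,0 } so -7/8
step 5: add red to get rbrrr; options L={ -1 } R={ -7/8,-3/4,-1/2,0 } so -15/16
step 6: add blue to get rbrrrb; options L={ -1,-15/16 } R={ -7/8,-3/4,-1/2,0 } so -29/32
step 7: add red to get rbrrrbr; options L={ -1,-15/16 } R={ -29/32,-7/8,-3/4,-1/2,0 } so -59/64
step 8: add blue to get rbrrrbrb; options L={ -1,-15/16,-59/64 } R={ -29/32,-7/8,-3/4,-1/2,0 } so -117/128
step 9: add red to get rbrrrbrbr; options L={ -1,-15/16,-59/64 } R={ -117/128,-29/32,-7/8,-3/4,-1/2,0 } so -235/256
step 10: add blue to get rbrrrbrbrb; options L={ -1,-15/16,-59/64,-235/256 } R={ -117/128,-29/32,-7/8,-3/4,-1/2,0 } so -469/512
step 11: add blue to get rbrrrbrbrbb; options L={ -1,-15/16,-59/64,-235/256,-469/512 } R={ -117/128,-29/32,-7/8,-3/4,-1/2,0 } so -937/1024
step 12: add blue to get rbrrrbrbrbbb; options L={ -1,-15/16,-59/64,-235/256,-469/512,-937/1024 } R={ -117/128,-29/32,-7/8,-3/4,-1/2,0 } so -1873/2048
step 13: add blue to get rbrrrbrbrbbbb; options L={ -1,-15/16,-59/64,-235/256,-469/512,-937/1024,-1873/2048 } R={ -117/128,-29/32,-7/8,-3/4,-1/2,0 } so -3745/4096
step 14: add red to get rbrrrbrbrbbbbr; options L={ -1,-15/16,-59/64,-235/256,-469/512,-937/1024,-1873/2048 } R={ -3745/4096,-117/128,-29/32,-7/8,-3/4,-1/2,0 } so -7491/8192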